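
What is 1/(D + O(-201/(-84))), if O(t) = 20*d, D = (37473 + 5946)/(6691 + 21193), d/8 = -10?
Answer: -27884/44570981 ≈ -0.00062561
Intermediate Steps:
d = -80 (d = 8*(-10) = -80)
D = 43419/27884 ≈ 1.5571
O(t) = -1600 (O(t) = 20*(-80) = -1600)
1/(D + O(-201/(-84))) = 1/(43419/27884 - 1600) = 1/(-44570981/27884) = -27884/44570981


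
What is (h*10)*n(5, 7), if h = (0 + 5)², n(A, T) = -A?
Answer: -1250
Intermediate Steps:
h = 25 (h = 5² = 25)
(h*10)*n(5, 7) = (25*10)*(-1*5) = 250*(-5) = -1250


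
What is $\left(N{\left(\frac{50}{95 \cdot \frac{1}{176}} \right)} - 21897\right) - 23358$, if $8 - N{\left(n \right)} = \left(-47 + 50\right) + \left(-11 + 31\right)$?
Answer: $-45270$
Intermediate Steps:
$N{\left(n \right)} = -15$ ($N{\left(n \right)} = 8 - \left(\left(-47 + 50\right) + \left(-11 + 31\right)\right) = 8 - \left(3 + 20\right) = 8 - 23 = -15$)
$\left(N{\left(\frac{50}{95 \cdot \frac{1}{176}} \right)} - 21897\right) - 23358 = \left(-15 - 21897\right) - 23358 = -21912 - 23358 = -45270$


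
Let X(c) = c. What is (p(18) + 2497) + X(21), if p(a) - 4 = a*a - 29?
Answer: 2817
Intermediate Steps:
p(a) = -25 + a² (p(a) = 4 + (a*a - 29) = 4 + (a² - 29) = 4 + (-29 + a²) = -25 + a²)
(p(18) + 2497) + X(21) = ((-25 + 18²) + 2497) + 21 = ((-25 + 324) + 2497) + 21 = (299 + 2497) + 21 = 2796 + 21 = 2817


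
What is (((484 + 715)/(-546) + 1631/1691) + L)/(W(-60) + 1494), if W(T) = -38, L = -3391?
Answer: -3131999809/1344304416 ≈ -2.3298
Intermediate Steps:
(((484 + 715)/(-546) + 1631/1691) + L)/(W(-60) + 1494) = (((484 + 715)/(-546) + 1631/1691) - 3391)/(-38 + 1494) = ((1199*(-1/546) + 1631*(1/1691)) - 3391)/1456 = ((-1199/546 + 1631/1691) - 3391)*(1/1456) = (-1136983/923286 - 3391)*(1/1456) = -3131999809/923286*1/1456 = -3131999809/1344304416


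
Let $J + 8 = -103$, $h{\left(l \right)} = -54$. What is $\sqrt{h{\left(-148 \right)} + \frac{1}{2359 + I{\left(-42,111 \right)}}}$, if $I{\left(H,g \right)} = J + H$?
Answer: $\frac{i \sqrt{262785338}}{2206} \approx 7.3484 i$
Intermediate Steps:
$J = -111$ ($J = -8 - 103 = -111$)
$I{\left(H,g \right)} = -111 + H$
$\sqrt{h{\left(-148 \right)} + \frac{1}{2359 + I{\left(-42,111 \right)}}} = \sqrt{-54 + \frac{1}{2359 - 153}} = \sqrt{-54 + \frac{1}{2206}} = \sqrt{- \frac{119123}{2206}} = \frac{i \sqrt{262785338}}{2206}$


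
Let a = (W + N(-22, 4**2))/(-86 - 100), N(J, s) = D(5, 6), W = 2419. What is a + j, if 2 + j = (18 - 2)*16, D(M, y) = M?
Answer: 7470/31 ≈ 240.97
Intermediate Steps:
N(J, s) = 5
a = -404/31 (a = (2419 + 5)/(-86 - 100) = 2424/(-186) = 2424*(-1/186) = -404/31 ≈ -13.032)
j = 254 (j = -2 + (18 - 2)*16 = -2 + 16*16 = -2 + 256 = 254)
a + j = -404/31 + 254 = 7470/31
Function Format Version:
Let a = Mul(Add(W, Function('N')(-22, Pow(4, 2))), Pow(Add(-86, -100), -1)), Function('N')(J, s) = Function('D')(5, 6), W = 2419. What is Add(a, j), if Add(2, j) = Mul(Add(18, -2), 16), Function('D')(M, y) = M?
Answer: Rational(7470, 31) ≈ 240.97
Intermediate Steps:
Function('N')(J, s) = 5
a = Rational(-404, 31) (a = Mul(Add(2419, 5), Pow(Add(-86, -100), -1)) = Mul(2424, Pow(-186, -1)) = Mul(2424, Rational(-1, 186)) = Rational(-404, 31) ≈ -13.032)
j = 254 (j = Add(-2, Mul(Add(18, -2), 16)) = Add(-2, Mul(16, 16)) = Add(-2, 256) = 254)
Add(a, j) = Add(Rational(-404, 31), 254) = Rational(7470, 31)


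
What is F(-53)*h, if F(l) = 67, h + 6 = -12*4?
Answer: -3618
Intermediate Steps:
h = -54 (h = -6 - 12*4 = -6 - 48 = -54)
F(-53)*h = 67*(-54) = -3618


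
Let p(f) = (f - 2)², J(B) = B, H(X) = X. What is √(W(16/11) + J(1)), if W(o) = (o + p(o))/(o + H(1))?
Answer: √16797/99 ≈ 1.3091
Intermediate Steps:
p(f) = (-2 + f)²
W(o) = (o + (-2 + o)²)/(1 + o) (W(o) = (o + (-2 + o)²)/(o + 1) = (o + (-2 + o)²)/(1 + o))
√(W(16/11) + J(1)) = √((16/11 + (-2 + 16/11)²)/(1 + 16/11) + 1) = √((16/11 + (-6/11)²)/(27/11) + 1) = √(11*(16/11 + 36/121)/27 + 1) = √((11/27)*(212/121) + 1) = √(212/297 + 1) = √(509/297) = √16797/99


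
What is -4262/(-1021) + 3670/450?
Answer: 566497/45945 ≈ 12.330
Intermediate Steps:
-4262/(-1021) + 3670/450 = -4262*(-1/1021) + 3670*(1/450) = 4262/1021 + 367/45 = 566497/45945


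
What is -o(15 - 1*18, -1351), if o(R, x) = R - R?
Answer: 0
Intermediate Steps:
o(R, x) = 0
-o(15 - 1*18, -1351) = -1*0 = 0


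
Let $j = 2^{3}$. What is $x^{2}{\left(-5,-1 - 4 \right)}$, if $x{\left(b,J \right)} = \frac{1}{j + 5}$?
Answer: $\frac{1}{169} \approx 0.0059172$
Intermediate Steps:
$j = 8$
$x{\left(b,J \right)} = \frac{1}{13}$ ($x{\left(b,J \right)} = \frac{1}{8 + 5} = \frac{1}{13}$)
$x^{2}{\left(-5,-1 - 4 \right)} = \left(\frac{1}{13}\right)^{2} = \frac{1}{169}$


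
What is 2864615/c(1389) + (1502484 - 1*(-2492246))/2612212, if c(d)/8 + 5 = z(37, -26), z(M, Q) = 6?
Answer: 1870753409055/5224424 ≈ 3.5808e+5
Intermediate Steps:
c(d) = 8 (c(d) = -40 + 8*6 = -40 + 48 = 8)
2864615/c(1389) + (1502484 - 1*(-2492246))/2612212 = 2864615/8 + (1502484 - 1*(-2492246))/2612212 = 2864615*(⅛) + (1502484 + 2492246)*(1/2612212) = 2864615/8 + 3994730*(1/2612212) = 2864615/8 + 1997365/1306106 = 1870753409055/5224424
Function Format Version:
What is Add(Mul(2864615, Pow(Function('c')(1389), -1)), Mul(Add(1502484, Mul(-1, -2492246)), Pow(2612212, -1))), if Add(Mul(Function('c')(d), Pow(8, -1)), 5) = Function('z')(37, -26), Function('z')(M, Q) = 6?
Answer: Rational(1870753409055, 5224424) ≈ 3.5808e+5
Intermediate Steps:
Function('c')(d) = 8 (Function('c')(d) = Add(-40, Mul(8, 6)) = Add(-40, 48) = 8)
Add(Mul(2864615, Pow(Function('c')(1389), -1)), Mul(Add(1502484, Mul(-1, -2492246)), Pow(2612212, -1))) = Add(Mul(2864615, Pow(8, -1)), Mul(Add(1502484, Mul(-1, -2492246)), Pow(2612212, -1))) = Add(Mul(2864615, Rational(1, 8)), Mul(Add(1502484, 2492246), Rational(1, 2612212))) = Add(Rational(2864615, 8), Mul(3994730, Rational(1, 2612212))) = Add(Rational(2864615, 8), Rational(1997365, 1306106)) = Rational(1870753409055, 5224424)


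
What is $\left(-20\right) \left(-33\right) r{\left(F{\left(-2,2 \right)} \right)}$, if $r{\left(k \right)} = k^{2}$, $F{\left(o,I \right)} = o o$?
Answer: $10560$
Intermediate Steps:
$F{\left(o,I \right)} = o^{2}$
$\left(-20\right) \left(-33\right) r{\left(F{\left(-2,2 \right)} \right)} = \left(-20\right) \left(-33\right) \left(\left(-2\right)^{2}\right)^{2} = 660 \cdot 4^{2} = 660 \cdot 16 = 10560$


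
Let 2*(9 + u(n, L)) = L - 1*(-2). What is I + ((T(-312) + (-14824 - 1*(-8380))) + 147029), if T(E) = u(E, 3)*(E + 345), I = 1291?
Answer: 283323/2 ≈ 1.4166e+5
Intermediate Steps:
u(n, L) = -8 + L/2 (u(n, L) = -9 + (L - 1*(-2))/2 = -9 + (L + 2)/2 = -9 + (2 + L)/2 = -9 + (1 + L/2) = -8 + L/2)
T(E) = -4485/2 - 13*E/2 (T(E) = (-8 + (½)*3)*(E + 345) = (-8 + 3/2)*(345 + E) = -13*(345 + E)/2 = -4485/2 - 13*E/2)
I + ((T(-312) + (-14824 - 1*(-8380))) + 147029) = 1291 + (((-4485/2 - 13/2*(-312)) + (-14824 - 1*(-8380))) + 147029) = 1291 + (((-4485/2 + 2028) + (-14824 + 8380)) + 147029) = 1291 + ((-429/2 - 6444) + 147029) = 1291 + (-13317/2 + 147029) = 1291 + 280741/2 = 283323/2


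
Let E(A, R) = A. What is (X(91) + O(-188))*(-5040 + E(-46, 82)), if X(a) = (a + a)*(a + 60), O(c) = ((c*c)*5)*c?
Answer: 168834235508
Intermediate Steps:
O(c) = 5*c³ (O(c) = (c²*5)*c = (5*c²)*c = 5*c³)
X(a) = 2*a*(60 + a) (X(a) = (2*a)*(60 + a) = 2*a*(60 + a))
(X(91) + O(-188))*(-5040 + E(-46, 82)) = (2*91*(60 + 91) + 5*(-188)³)*(-5040 - 46) = (2*91*151 + 5*(-6644672))*(-5086) = (27482 - 33223360)*(-5086) = -33195878*(-5086) = 168834235508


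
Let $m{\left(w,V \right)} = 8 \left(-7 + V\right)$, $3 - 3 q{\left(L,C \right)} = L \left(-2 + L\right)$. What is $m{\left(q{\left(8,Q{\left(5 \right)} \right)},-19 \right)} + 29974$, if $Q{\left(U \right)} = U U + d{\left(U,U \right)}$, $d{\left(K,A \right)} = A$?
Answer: $29766$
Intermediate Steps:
$Q{\left(U \right)} = U + U^{2}$ ($Q{\left(U \right)} = U U + U = U^{2} + U = U + U^{2}$)
$q{\left(L,C \right)} = 1 - \frac{L \left(-2 + L\right)}{3}$
$m{\left(w,V \right)} = -56 + 8 V$
$m{\left(q{\left(8,Q{\left(5 \right)} \right)},-19 \right)} + 29974 = \left(-56 + 8 \left(-19\right)\right) + 29974 = \left(-56 - 152\right) + 29974 = -208 + 29974 = 29766$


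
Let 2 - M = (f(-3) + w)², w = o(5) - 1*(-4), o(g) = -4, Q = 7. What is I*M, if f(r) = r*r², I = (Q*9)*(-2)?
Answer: 91602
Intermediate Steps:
I = -126 (I = (7*9)*(-2) = 63*(-2) = -126)
f(r) = r³
w = 0 (w = -4 - 1*(-4) = -4 + 4 = 0)
M = -727 (M = 2 - ((-3)³ + 0)² = 2 - (-27 + 0)² = 2 - 1*(-27)² = 2 - 1*729 = 2 - 729 = -727)
I*M = -126*(-727) = 91602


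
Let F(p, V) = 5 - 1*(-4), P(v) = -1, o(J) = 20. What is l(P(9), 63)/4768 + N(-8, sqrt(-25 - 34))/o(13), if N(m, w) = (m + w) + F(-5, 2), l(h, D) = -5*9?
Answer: 967/23840 + I*sqrt(59)/20 ≈ 0.040562 + 0.38406*I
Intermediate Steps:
F(p, V) = 9 (F(p, V) = 5 + 4 = 9)
l(h, D) = -45
N(m, w) = 9 + m + w (N(m, w) = (m + w) + 9 = 9 + m + w)
l(P(9), 63)/4768 + N(-8, sqrt(-25 - 34))/o(13) = -45/4768 + (9 - 8 + sqrt(-25 - 34))/20 = -45*1/4768 + (9 - 8 + sqrt(-59))*(1/20) = -45/4768 + (9 - 8 + I*sqrt(59))*(1/20) = -45/4768 + (1 + I*sqrt(59))*(1/20) = -45/4768 + (1/20 + I*sqrt(59)/20) = 967/23840 + I*sqrt(59)/20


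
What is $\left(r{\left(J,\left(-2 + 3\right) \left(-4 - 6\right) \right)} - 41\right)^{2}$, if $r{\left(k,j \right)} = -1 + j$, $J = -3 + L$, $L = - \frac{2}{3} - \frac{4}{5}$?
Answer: $2704$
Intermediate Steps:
$L = - \frac{22}{15}$ ($L = \left(-2\right) \frac{1}{3} - \frac{4}{5} = - \frac{2}{3} - \frac{4}{5} = - \frac{22}{15} \approx -1.4667$)
$J = - \frac{67}{15}$ ($J = -3 - \frac{22}{15} = - \frac{67}{15} \approx -4.4667$)
$\left(r{\left(J,\left(-2 + 3\right) \left(-4 - 6\right) \right)} - 41\right)^{2} = \left(\left(-1 + \left(-2 + 3\right) \left(-4 - 6\right)\right) - 41\right)^{2} = \left(\left(-1 + 1 \left(-10\right)\right) - 41\right)^{2} = \left(\left(-1 - 10\right) - 41\right)^{2} = \left(-11 - 41\right)^{2} = \left(-52\right)^{2} = 2704$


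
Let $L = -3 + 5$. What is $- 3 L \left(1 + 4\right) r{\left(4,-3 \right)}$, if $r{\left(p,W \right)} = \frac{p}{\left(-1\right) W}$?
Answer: $-40$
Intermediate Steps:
$r{\left(p,W \right)} = - \frac{p}{W}$ ($r{\left(p,W \right)} = p \left(- \frac{1}{W}\right) = - \frac{p}{W}$)
$L = 2$
$- 3 L \left(1 + 4\right) r{\left(4,-3 \right)} = \left(-3\right) 2 \left(1 + 4\right) \left(\left(-1\right) 4 \frac{1}{-3}\right) = - 6 \cdot 5 \left(\left(-1\right) 4 \left(- \frac{1}{3}\right)\right) = - 6 \cdot 5 \cdot \frac{4}{3} = \left(-6\right) \frac{20}{3} = -40$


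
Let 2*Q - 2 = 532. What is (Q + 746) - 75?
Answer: 938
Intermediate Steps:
Q = 267 (Q = 1 + (½)*532 = 1 + 266 = 267)
(Q + 746) - 75 = (267 + 746) - 75 = 1013 - 75 = 938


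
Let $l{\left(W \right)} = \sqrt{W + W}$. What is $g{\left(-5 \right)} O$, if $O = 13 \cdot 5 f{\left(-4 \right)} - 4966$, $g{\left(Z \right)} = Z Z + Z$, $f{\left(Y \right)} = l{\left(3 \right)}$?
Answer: $-99320 + 1300 \sqrt{6} \approx -96136.0$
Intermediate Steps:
$l{\left(W \right)} = \sqrt{2} \sqrt{W}$ ($l{\left(W \right)} = \sqrt{2 W} = \sqrt{2} \sqrt{W}$)
$f{\left(Y \right)} = \sqrt{6}$ ($f{\left(Y \right)} = \sqrt{2} \sqrt{3} = \sqrt{6}$)
$g{\left(Z \right)} = Z + Z^{2}$ ($g{\left(Z \right)} = Z^{2} + Z = Z + Z^{2}$)
$O = -4966 + 65 \sqrt{6}$ ($O = 13 \cdot 5 \sqrt{6} - 4966 = 65 \sqrt{6} - 4966 = -4966 + 65 \sqrt{6} \approx -4806.8$)
$g{\left(-5 \right)} O = - 5 \left(1 - 5\right) \left(-4966 + 65 \sqrt{6}\right) = \left(-5\right) \left(-4\right) \left(-4966 + 65 \sqrt{6}\right) = 20 \left(-4966 + 65 \sqrt{6}\right) = -99320 + 1300 \sqrt{6}$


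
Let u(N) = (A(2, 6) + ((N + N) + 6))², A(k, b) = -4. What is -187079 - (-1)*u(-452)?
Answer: 626525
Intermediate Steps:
u(N) = (2 + 2*N)² (u(N) = (-4 + ((N + N) + 6))² = (-4 + (2*N + 6))² = (-4 + (6 + 2*N))² = (2 + 2*N)²)
-187079 - (-1)*u(-452) = -187079 - (-1)*4*(1 - 452)² = -187079 - (-1)*4*(-451)² = -187079 - (-1)*4*203401 = -187079 - (-1)*813604 = -187079 - 1*(-813604) = -187079 + 813604 = 626525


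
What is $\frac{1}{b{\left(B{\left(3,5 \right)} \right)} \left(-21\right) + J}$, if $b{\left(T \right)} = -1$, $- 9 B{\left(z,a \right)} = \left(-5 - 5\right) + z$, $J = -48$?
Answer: $- \frac{1}{27} \approx -0.037037$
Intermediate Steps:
$B{\left(z,a \right)} = \frac{10}{9} - \frac{z}{9}$ ($B{\left(z,a \right)} = - \frac{\left(-5 - 5\right) + z}{9} = - \frac{-10 + z}{9} = \frac{10}{9} - \frac{z}{9}$)
$\frac{1}{b{\left(B{\left(3,5 \right)} \right)} \left(-21\right) + J} = \frac{1}{\left(-1\right) \left(-21\right) - 48} = \frac{1}{21 - 48} = \frac{1}{-27} = - \frac{1}{27}$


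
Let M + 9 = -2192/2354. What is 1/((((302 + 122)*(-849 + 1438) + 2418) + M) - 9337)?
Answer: 1177/285783920 ≈ 4.1185e-6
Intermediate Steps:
M = -11689/1177 (M = -9 - 2192/2354 = -9 - 2192*1/2354 = -9 - 1096/1177 = -11689/1177 ≈ -9.9312)
1/((((302 + 122)*(-849 + 1438) + 2418) + M) - 9337) = 1/((((302 + 122)*(-849 + 1438) + 2418) - 11689/1177) - 9337) = 1/(((424*589 + 2418) - 11689/1177) - 9337) = 1/(((249736 + 2418) - 11689/1177) - 9337) = 1/((252154 - 11689/1177) - 9337) = 1/(296773569/1177 - 9337) = 1/(285783920/1177) = 1177/285783920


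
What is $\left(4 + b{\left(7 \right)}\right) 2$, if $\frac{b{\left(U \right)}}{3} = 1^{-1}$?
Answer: $14$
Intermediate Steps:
$b{\left(U \right)} = 3$ ($b{\left(U \right)} = \frac{3}{1} = 3 \cdot 1 = 3$)
$\left(4 + b{\left(7 \right)}\right) 2 = \left(4 + 3\right) 2 = 7 \cdot 2 = 14$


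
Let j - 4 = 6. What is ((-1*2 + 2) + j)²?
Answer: 100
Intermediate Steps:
j = 10 (j = 4 + 6 = 10)
((-1*2 + 2) + j)² = ((-1*2 + 2) + 10)² = ((-2 + 2) + 10)² = (0 + 10)² = 10² = 100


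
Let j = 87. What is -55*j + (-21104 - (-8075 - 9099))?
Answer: -8715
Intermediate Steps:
-55*j + (-21104 - (-8075 - 9099)) = -55*87 + (-21104 - (-8075 - 9099)) = -4785 + (-21104 - 1*(-17174)) = -4785 + (-21104 + 17174) = -4785 - 3930 = -8715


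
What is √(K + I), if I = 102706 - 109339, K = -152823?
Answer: 4*I*√9966 ≈ 399.32*I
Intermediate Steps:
I = -6633
√(K + I) = √(-152823 - 6633) = √(-159456) = 4*I*√9966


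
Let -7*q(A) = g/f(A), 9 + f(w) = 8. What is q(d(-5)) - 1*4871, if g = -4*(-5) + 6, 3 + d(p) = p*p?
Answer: -34071/7 ≈ -4867.3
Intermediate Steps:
f(w) = -1 (f(w) = -9 + 8 = -1)
d(p) = -3 + p**2 (d(p) = -3 + p*p = -3 + p**2)
g = 26 (g = 20 + 6 = 26)
q(A) = 26/7 (q(A) = -26/(7*(-1)) = -26*(-1)/7 = -1/7*(-26) = 26/7)
q(d(-5)) - 1*4871 = 26/7 - 1*4871 = 26/7 - 4871 = -34071/7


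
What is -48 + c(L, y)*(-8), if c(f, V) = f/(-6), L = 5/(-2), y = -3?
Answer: -154/3 ≈ -51.333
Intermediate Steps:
L = -5/2 (L = 5*(-½) = -5/2 ≈ -2.5000)
c(f, V) = -f/6 (c(f, V) = f*(-⅙) = -f/6)
-48 + c(L, y)*(-8) = -48 - ⅙*(-5/2)*(-8) = -48 + (5/12)*(-8) = -48 - 10/3 = -154/3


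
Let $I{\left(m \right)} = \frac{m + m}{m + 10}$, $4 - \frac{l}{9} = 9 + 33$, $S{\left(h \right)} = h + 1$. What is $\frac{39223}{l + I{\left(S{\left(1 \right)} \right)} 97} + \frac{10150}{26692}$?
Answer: $- \frac{1565695799}{12398434} \approx -126.28$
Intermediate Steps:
$S{\left(h \right)} = 1 + h$
$l = -342$ ($l = 36 - 9 \left(9 + 33\right) = 36 - 378 = -342$)
$I{\left(m \right)} = \frac{2 m}{10 + m}$
$\frac{39223}{l + I{\left(S{\left(1 \right)} \right)} 97} + \frac{10150}{26692} = \frac{39223}{-342 + \frac{2 \left(1 + 1\right)}{10 + \left(1 + 1\right)} 97} + \frac{10150}{26692} = \frac{39223}{-342 + 2 \cdot 2 \frac{1}{10 + 2} \cdot 97} + 10150 \cdot \frac{1}{26692} = \frac{39223}{-342 + 2 \cdot 2 \cdot \frac{1}{12} \cdot 97} + \frac{5075}{13346} = \frac{39223}{-342 + \frac{1}{3} \cdot 97} + \frac{5075}{13346} = \frac{39223}{-342 + \frac{97}{3}} + \frac{5075}{13346} = \frac{39223}{- \frac{929}{3}} + \frac{5075}{13346} = 39223 \left(- \frac{3}{929}\right) + \frac{5075}{13346} = - \frac{117669}{929} + \frac{5075}{13346} = - \frac{1565695799}{12398434}$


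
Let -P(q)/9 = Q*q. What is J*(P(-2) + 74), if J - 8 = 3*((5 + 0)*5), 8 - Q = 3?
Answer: 13612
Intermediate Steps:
Q = 5 (Q = 8 - 1*3 = 8 - 3 = 5)
J = 83 (J = 8 + 3*((5 + 0)*5) = 8 + 3*(5*5) = 8 + 3*25 = 8 + 75 = 83)
P(q) = -45*q
J*(P(-2) + 74) = 83*(-45*(-2) + 74) = 83*(90 + 74) = 83*164 = 13612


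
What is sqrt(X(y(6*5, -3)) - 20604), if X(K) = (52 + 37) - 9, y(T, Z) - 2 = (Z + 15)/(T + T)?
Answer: 2*I*sqrt(5131) ≈ 143.26*I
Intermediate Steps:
y(T, Z) = 2 + (15 + Z)/(2*T) (y(T, Z) = 2 + (Z + 15)/(T + T) = 2 + (15 + Z)/((2*T)) = 2 + (15 + Z)*(1/(2*T)) = 2 + (15 + Z)/(2*T))
X(K) = 80 (X(K) = 89 - 9 = 80)
sqrt(X(y(6*5, -3)) - 20604) = sqrt(80 - 20604) = sqrt(-20524) = 2*I*sqrt(5131)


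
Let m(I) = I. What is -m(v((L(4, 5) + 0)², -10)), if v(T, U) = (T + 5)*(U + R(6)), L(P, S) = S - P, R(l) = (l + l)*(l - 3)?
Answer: -156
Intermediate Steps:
R(l) = 2*l*(-3 + l) (R(l) = (2*l)*(-3 + l) = 2*l*(-3 + l))
v(T, U) = (5 + T)*(36 + U) (v(T, U) = (T + 5)*(U + 2*6*(-3 + 6)) = (5 + T)*(U + 2*6*3) = (5 + T)*(U + 36) = (5 + T)*(36 + U))
-m(v((L(4, 5) + 0)², -10)) = -(180 + 5*(-10) + 36*((5 - 1*4) + 0)² + ((5 - 1*4) + 0)²*(-10)) = -(180 - 50 + 36*((5 - 4) + 0)² + ((5 - 4) + 0)²*(-10)) = -(180 - 50 + 36*(1 + 0)² + (1 + 0)²*(-10)) = -(180 - 50 + 36*1² + 1²*(-10)) = -(180 - 50 + 36*1 + 1*(-10)) = -(180 - 50 + 36 - 10) = -1*156 = -156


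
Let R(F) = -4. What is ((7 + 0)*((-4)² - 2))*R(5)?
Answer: -392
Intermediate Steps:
((7 + 0)*((-4)² - 2))*R(5) = ((7 + 0)*((-4)² - 2))*(-4) = (7*(16 - 2))*(-4) = (7*14)*(-4) = 98*(-4) = -392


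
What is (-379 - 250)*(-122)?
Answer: 76738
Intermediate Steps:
(-379 - 250)*(-122) = -629*(-122) = 76738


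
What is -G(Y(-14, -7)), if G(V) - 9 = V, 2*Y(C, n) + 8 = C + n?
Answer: 11/2 ≈ 5.5000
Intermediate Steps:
Y(C, n) = -4 + C/2 + n/2 (Y(C, n) = -4 + (C + n)/2 = -4 + (C/2 + n/2) = -4 + C/2 + n/2)
G(V) = 9 + V
-G(Y(-14, -7)) = -(9 + (-4 + (½)*(-14) + (½)*(-7))) = -(9 + (-4 - 7 - 7/2)) = -(9 - 29/2) = -1*(-11/2) = 11/2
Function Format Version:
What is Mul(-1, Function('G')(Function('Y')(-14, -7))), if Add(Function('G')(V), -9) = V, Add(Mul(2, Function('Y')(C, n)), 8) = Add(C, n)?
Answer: Rational(11, 2) ≈ 5.5000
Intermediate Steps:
Function('Y')(C, n) = Add(-4, Mul(Rational(1, 2), C), Mul(Rational(1, 2), n)) (Function('Y')(C, n) = Add(-4, Mul(Rational(1, 2), Add(C, n))) = Add(-4, Add(Mul(Rational(1, 2), C), Mul(Rational(1, 2), n))) = Add(-4, Mul(Rational(1, 2), C), Mul(Rational(1, 2), n)))
Function('G')(V) = Add(9, V)
Mul(-1, Function('G')(Function('Y')(-14, -7))) = Mul(-1, Add(9, Add(-4, Mul(Rational(1, 2), -14), Mul(Rational(1, 2), -7)))) = Mul(-1, Add(9, Add(-4, -7, Rational(-7, 2)))) = Mul(-1, Add(9, Rational(-29, 2))) = Mul(-1, Rational(-11, 2)) = Rational(11, 2)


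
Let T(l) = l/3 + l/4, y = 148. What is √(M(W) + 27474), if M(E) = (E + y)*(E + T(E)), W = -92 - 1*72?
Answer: √284658/3 ≈ 177.84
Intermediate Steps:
W = -164 (W = -92 - 72 = -164)
T(l) = 7*l/12 (T(l) = l*(⅓) + l*(¼) = l/3 + l/4 = 7*l/12)
M(E) = 19*E*(148 + E)/12 (M(E) = (E + 148)*(E + 7*E/12) = (148 + E)*(19*E/12) = 19*E*(148 + E)/12)
√(M(W) + 27474) = √((19/12)*(-164)*(148 - 164) + 27474) = √((19/12)*(-164)*(-16) + 27474) = √(12464/3 + 27474) = √(94886/3) = √284658/3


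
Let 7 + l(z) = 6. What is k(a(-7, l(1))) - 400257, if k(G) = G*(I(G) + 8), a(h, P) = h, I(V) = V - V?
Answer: -400313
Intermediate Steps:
l(z) = -1 (l(z) = -7 + 6 = -1)
I(V) = 0
k(G) = 8*G (k(G) = G*(0 + 8) = G*8 = 8*G)
k(a(-7, l(1))) - 400257 = 8*(-7) - 400257 = -56 - 400257 = -400313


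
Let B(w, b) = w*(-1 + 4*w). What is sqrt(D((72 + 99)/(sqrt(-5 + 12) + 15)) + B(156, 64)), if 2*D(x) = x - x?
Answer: 2*sqrt(24297) ≈ 311.75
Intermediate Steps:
D(x) = 0 (D(x) = (x - x)/2 = (1/2)*0 = 0)
sqrt(D((72 + 99)/(sqrt(-5 + 12) + 15)) + B(156, 64)) = sqrt(0 + 156*(-1 + 4*156)) = sqrt(0 + 156*(-1 + 624)) = sqrt(0 + 156*623) = sqrt(0 + 97188) = sqrt(97188) = 2*sqrt(24297)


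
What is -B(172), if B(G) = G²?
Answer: -29584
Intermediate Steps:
-B(172) = -1*172² = -1*29584 = -29584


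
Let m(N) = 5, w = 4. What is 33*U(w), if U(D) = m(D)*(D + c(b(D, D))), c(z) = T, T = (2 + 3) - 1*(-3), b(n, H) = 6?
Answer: 1980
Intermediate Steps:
T = 8 (T = 5 + 3 = 8)
c(z) = 8
U(D) = 40 + 5*D (U(D) = 5*(D + 8) = 5*(8 + D) = 40 + 5*D)
33*U(w) = 33*(40 + 5*4) = 33*(40 + 20) = 33*60 = 1980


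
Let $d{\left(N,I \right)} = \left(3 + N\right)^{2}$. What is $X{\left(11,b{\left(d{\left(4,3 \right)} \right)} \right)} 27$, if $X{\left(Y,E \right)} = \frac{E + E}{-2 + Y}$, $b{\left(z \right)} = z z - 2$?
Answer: $14394$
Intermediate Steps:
$b{\left(z \right)} = -2 + z^{2}$ ($b{\left(z \right)} = z^{2} - 2 = -2 + z^{2}$)
$X{\left(Y,E \right)} = \frac{2 E}{-2 + Y}$
$X{\left(11,b{\left(d{\left(4,3 \right)} \right)} \right)} 27 = \frac{2 \left(-2 + \left(\left(3 + 4\right)^{2}\right)^{2}\right)}{-2 + 11} \cdot 27 = \frac{2 \left(-2 + \left(7^{2}\right)^{2}\right)}{9} \cdot 27 = 2 \left(-2 + 49^{2}\right) \frac{1}{9} \cdot 27 = 2 \left(-2 + 2401\right) \frac{1}{9} \cdot 27 = 2 \cdot 2399 \cdot \frac{1}{9} \cdot 27 = \frac{4798}{9} \cdot 27 = 14394$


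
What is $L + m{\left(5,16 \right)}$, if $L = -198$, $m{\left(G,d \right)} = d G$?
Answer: $-118$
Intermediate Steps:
$m{\left(G,d \right)} = G d$
$L + m{\left(5,16 \right)} = -198 + 5 \cdot 16 = -198 + 80 = -118$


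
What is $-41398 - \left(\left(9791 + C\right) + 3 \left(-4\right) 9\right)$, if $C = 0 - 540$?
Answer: $-50541$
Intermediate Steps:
$C = -540$ ($C = 0 - 540 = -540$)
$-41398 - \left(\left(9791 + C\right) + 3 \left(-4\right) 9\right) = -41398 - \left(\left(9791 - 540\right) + 3 \left(-4\right) 9\right) = -41398 - \left(9251 - 108\right) = -41398 - 9143 = -50541$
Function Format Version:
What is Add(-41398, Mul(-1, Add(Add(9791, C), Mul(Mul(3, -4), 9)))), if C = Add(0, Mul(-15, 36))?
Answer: -50541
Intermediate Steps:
C = -540 (C = Add(0, -540) = -540)
Add(-41398, Mul(-1, Add(Add(9791, C), Mul(Mul(3, -4), 9)))) = Add(-41398, Mul(-1, Add(Add(9791, -540), Mul(Mul(3, -4), 9)))) = Add(-41398, Mul(-1, Add(9251, Mul(-12, 9)))) = Add(-41398, Mul(-1, Add(9251, -108))) = Add(-41398, Mul(-1, 9143)) = Add(-41398, -9143) = -50541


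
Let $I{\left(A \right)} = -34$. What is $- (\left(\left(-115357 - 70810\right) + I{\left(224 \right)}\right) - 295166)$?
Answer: $481367$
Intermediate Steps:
$- (\left(\left(-115357 - 70810\right) + I{\left(224 \right)}\right) - 295166) = - (\left(\left(-115357 - 70810\right) - 34\right) - 295166) = - (\left(-186167 - 34\right) - 295166) = - (-186201 - 295166) = \left(-1\right) \left(-481367\right) = 481367$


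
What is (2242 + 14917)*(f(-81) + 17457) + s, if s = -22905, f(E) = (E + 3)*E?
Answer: 407932320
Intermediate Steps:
f(E) = E*(3 + E) (f(E) = (3 + E)*E = E*(3 + E))
(2242 + 14917)*(f(-81) + 17457) + s = (2242 + 14917)*(-81*(3 - 81) + 17457) - 22905 = 17159*(-81*(-78) + 17457) - 22905 = 17159*(6318 + 17457) - 22905 = 17159*23775 - 22905 = 407955225 - 22905 = 407932320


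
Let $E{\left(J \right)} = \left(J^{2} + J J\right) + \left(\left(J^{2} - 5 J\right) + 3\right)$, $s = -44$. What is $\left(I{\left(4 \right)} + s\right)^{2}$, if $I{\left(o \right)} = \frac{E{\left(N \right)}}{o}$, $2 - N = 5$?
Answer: $\frac{17161}{16} \approx 1072.6$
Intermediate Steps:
$N = -3$ ($N = 2 - 5 = -3$)
$E{\left(J \right)} = 3 - 5 J + 3 J^{2}$ ($E{\left(J \right)} = \left(J^{2} + J^{2}\right) + \left(3 + J^{2} - 5 J\right) = 2 J^{2} + \left(3 + J^{2} - 5 J\right) = 3 - 5 J + 3 J^{2}$)
$I{\left(o \right)} = \frac{45}{o}$ ($I{\left(o \right)} = \frac{3 - -15 + 3 \left(-3\right)^{2}}{o} = \frac{3 + 15 + 3 \cdot 9}{o} = \frac{3 + 15 + 27}{o} = \frac{45}{o}$)
$\left(I{\left(4 \right)} + s\right)^{2} = \left(\frac{45}{4} - 44\right)^{2} = \left(- \frac{131}{4}\right)^{2} = \frac{17161}{16}$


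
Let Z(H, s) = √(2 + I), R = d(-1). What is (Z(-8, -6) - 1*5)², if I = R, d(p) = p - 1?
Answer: 25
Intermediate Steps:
d(p) = -1 + p
R = -2 (R = -1 - 1 = -2)
I = -2
Z(H, s) = 0 (Z(H, s) = √(2 - 2) = √0 = 0)
(Z(-8, -6) - 1*5)² = (0 - 1*5)² = (0 - 5)² = (-5)² = 25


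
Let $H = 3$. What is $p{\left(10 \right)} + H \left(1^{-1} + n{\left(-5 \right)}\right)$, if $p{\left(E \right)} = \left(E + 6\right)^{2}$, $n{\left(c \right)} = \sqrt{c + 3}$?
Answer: $259 + 3 i \sqrt{2} \approx 259.0 + 4.2426 i$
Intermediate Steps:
$n{\left(c \right)} = \sqrt{3 + c}$
$p{\left(E \right)} = \left(6 + E\right)^{2}$
$p{\left(10 \right)} + H \left(1^{-1} + n{\left(-5 \right)}\right) = \left(6 + 10\right)^{2} + 3 \left(1^{-1} + \sqrt{3 - 5}\right) = 16^{2} + 3 \left(1 + \sqrt{-2}\right) = 256 + 3 \left(1 + i \sqrt{2}\right) = 256 + \left(3 + 3 i \sqrt{2}\right) = 259 + 3 i \sqrt{2}$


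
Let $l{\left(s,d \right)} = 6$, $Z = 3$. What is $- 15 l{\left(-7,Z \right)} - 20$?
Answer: $-110$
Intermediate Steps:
$- 15 l{\left(-7,Z \right)} - 20 = \left(-15\right) 6 - 20 = -90 - 20 = -110$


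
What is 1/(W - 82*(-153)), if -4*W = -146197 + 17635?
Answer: 2/89373 ≈ 2.2378e-5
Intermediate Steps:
W = 64281/2 (W = -(-146197 + 17635)/4 = -1/4*(-128562) = 64281/2 ≈ 32141.)
1/(W - 82*(-153)) = 1/(64281/2 - 82*(-153)) = 1/(64281/2 + 12546) = 1/(89373/2) = 2/89373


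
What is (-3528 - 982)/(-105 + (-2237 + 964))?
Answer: 2255/689 ≈ 3.2729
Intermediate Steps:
(-3528 - 982)/(-105 + (-2237 + 964)) = -4510/(-105 - 1273) = -4510/(-1378) = -4510*(-1/1378) = 2255/689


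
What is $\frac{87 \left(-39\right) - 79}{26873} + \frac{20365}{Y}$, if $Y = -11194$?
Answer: $- \frac{83733459}{42973766} \approx -1.9485$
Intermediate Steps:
$\frac{87 \left(-39\right) - 79}{26873} + \frac{20365}{Y} = \frac{87 \left(-39\right) - 79}{26873} + \frac{20365}{-11194} = \left(-3393 - 79\right) \frac{1}{26873} + 20365 \left(- \frac{1}{11194}\right) = \left(-3472\right) \frac{1}{26873} - \frac{20365}{11194} = - \frac{496}{3839} - \frac{20365}{11194} = - \frac{83733459}{42973766}$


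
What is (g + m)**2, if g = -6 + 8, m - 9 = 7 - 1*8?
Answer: 100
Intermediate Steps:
m = 8 (m = 9 + (7 - 1*8) = 9 + (7 - 8) = 9 - 1 = 8)
g = 2
(g + m)**2 = (2 + 8)**2 = 10**2 = 100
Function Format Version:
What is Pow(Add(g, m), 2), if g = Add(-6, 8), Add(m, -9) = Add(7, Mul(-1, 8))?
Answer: 100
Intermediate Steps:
m = 8 (m = Add(9, Add(7, Mul(-1, 8))) = Add(9, Add(7, -8)) = Add(9, -1) = 8)
g = 2
Pow(Add(g, m), 2) = Pow(Add(2, 8), 2) = Pow(10, 2) = 100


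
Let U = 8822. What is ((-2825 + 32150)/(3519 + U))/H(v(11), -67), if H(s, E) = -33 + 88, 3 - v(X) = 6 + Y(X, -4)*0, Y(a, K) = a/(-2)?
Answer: 5865/135751 ≈ 0.043204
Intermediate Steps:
Y(a, K) = -a/2 (Y(a, K) = a*(-½) = -a/2)
v(X) = -3 (v(X) = 3 - (6 - X/2*0) = 3 - (6 + 0) = 3 - 1*6 = 3 - 6 = -3)
H(s, E) = 55
((-2825 + 32150)/(3519 + U))/H(v(11), -67) = ((-2825 + 32150)/(3519 + 8822))/55 = (29325/12341)*(1/55) = 5865/135751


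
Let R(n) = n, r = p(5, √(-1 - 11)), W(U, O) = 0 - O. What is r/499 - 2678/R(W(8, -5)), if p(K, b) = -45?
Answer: -1336547/2495 ≈ -535.69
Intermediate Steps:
W(U, O) = -O
r = -45
r/499 - 2678/R(W(8, -5)) = -45/499 - 2678/((-1*(-5))) = -45*1/499 - 2678/5 = -45/499 - 2678*⅕ = -45/499 - 2678/5 = -1336547/2495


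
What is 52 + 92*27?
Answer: 2536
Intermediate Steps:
52 + 92*27 = 52 + 2484 = 2536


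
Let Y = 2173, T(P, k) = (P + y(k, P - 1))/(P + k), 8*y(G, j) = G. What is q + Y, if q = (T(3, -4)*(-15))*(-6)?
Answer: 1948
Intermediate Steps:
y(G, j) = G/8
T(P, k) = (P + k/8)/(P + k)
q = -225 (q = (((3 + (⅛)*(-4))/(3 - 4))*(-15))*(-6) = (((3 - ½)/(-1))*(-15))*(-6) = (-1*5/2*(-15))*(-6) = -5/2*(-15)*(-6) = (75/2)*(-6) = -225)
q + Y = -225 + 2173 = 1948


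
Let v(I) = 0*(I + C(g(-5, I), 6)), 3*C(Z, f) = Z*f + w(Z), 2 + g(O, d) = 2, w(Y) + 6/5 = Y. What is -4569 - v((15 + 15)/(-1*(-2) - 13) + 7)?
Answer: -4569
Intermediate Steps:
w(Y) = -6/5 + Y
g(O, d) = 0 (g(O, d) = -2 + 2 = 0)
C(Z, f) = -⅖ + Z/3 + Z*f/3 (C(Z, f) = (Z*f + (-6/5 + Z))/3 = (-6/5 + Z + Z*f)/3 = -⅖ + Z/3 + Z*f/3)
v(I) = 0 (v(I) = 0*(I + (-⅖ + (⅓)*0 + (⅓)*0*6)) = 0*(I + (-⅖ + 0 + 0)) = 0*(I - ⅖) = 0*(-⅖ + I) = 0)
-4569 - v((15 + 15)/(-1*(-2) - 13) + 7) = -4569 - 1*0 = -4569 + 0 = -4569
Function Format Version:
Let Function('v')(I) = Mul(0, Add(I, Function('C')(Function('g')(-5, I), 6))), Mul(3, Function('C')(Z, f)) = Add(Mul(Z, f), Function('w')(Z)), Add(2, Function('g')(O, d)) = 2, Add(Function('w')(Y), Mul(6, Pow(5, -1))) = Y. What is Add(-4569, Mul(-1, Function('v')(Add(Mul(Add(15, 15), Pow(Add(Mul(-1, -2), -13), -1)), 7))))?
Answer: -4569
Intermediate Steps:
Function('w')(Y) = Add(Rational(-6, 5), Y)
Function('g')(O, d) = 0 (Function('g')(O, d) = Add(-2, 2) = 0)
Function('C')(Z, f) = Add(Rational(-2, 5), Mul(Rational(1, 3), Z), Mul(Rational(1, 3), Z, f)) (Function('C')(Z, f) = Mul(Rational(1, 3), Add(Mul(Z, f), Add(Rational(-6, 5), Z))) = Mul(Rational(1, 3), Add(Rational(-6, 5), Z, Mul(Z, f))) = Add(Rational(-2, 5), Mul(Rational(1, 3), Z), Mul(Rational(1, 3), Z, f)))
Function('v')(I) = 0 (Function('v')(I) = Mul(0, Add(I, Add(Rational(-2, 5), Mul(Rational(1, 3), 0), Mul(Rational(1, 3), 0, 6)))) = Mul(0, Add(I, Add(Rational(-2, 5), 0, 0))) = Mul(0, Add(I, Rational(-2, 5))) = Mul(0, Add(Rational(-2, 5), I)) = 0)
Add(-4569, Mul(-1, Function('v')(Add(Mul(Add(15, 15), Pow(Add(Mul(-1, -2), -13), -1)), 7)))) = Add(-4569, Mul(-1, 0)) = Add(-4569, 0) = -4569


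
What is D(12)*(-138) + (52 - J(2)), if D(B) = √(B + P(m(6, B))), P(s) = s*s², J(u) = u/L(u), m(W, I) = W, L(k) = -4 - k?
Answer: 157/3 - 276*√57 ≈ -2031.4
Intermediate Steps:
J(u) = u/(-4 - u)
P(s) = s³
D(B) = √(216 + B) (D(B) = √(B + 6³) = √(B + 216) = √(216 + B))
D(12)*(-138) + (52 - J(2)) = √(216 + 12)*(-138) + (52 - (-1)*2/(4 + 2)) = √228*(-138) + (52 - (-1)*2/6) = (2*√57)*(-138) + (52 - (-1)*2/6) = -276*√57 + (52 - 1*(-⅓)) = -276*√57 + (52 + ⅓) = -276*√57 + 157/3 = 157/3 - 276*√57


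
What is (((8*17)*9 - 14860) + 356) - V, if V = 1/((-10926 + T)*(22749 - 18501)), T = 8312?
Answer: -147464732159/11104272 ≈ -13280.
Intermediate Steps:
V = -1/11104272 (V = 1/((-10926 + 8312)*(22749 - 18501)) = 1/(-2614*4248) = 1/(-11104272) = -1/11104272 ≈ -9.0055e-8)
(((8*17)*9 - 14860) + 356) - V = (((8*17)*9 - 14860) + 356) - 1*(-1/11104272) = ((136*9 - 14860) + 356) + 1/11104272 = ((1224 - 14860) + 356) + 1/11104272 = (-13636 + 356) + 1/11104272 = -13280 + 1/11104272 = -147464732159/11104272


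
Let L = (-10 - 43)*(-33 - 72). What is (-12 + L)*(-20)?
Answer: -111060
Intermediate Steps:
L = 5565 (L = -53*(-105) = 5565)
(-12 + L)*(-20) = (-12 + 5565)*(-20) = 5553*(-20) = -111060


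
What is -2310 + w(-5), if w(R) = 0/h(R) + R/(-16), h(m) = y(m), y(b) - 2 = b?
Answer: -36955/16 ≈ -2309.7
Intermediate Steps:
y(b) = 2 + b
h(m) = 2 + m
w(R) = -R/16 (w(R) = 0/(2 + R) + R/(-16) = 0 + R*(-1/16) = 0 - R/16 = -R/16)
-2310 + w(-5) = -2310 - 1/16*(-5) = -2310 + 5/16 = -36955/16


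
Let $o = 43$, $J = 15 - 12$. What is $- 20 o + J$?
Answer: $-857$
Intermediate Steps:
$J = 3$ ($J = 15 - 12 = 3$)
$- 20 o + J = \left(-20\right) 43 + 3 = -860 + 3 = -857$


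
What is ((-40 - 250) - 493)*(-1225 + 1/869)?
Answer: 833522292/869 ≈ 9.5917e+5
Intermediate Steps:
((-40 - 250) - 493)*(-1225 + 1/869) = (-290 - 493)*(-1225 + 1/869) = -783*(-1064524/869) = 833522292/869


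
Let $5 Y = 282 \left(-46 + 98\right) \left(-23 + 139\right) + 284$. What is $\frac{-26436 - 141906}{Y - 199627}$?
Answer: $- \frac{280570}{234391} \approx -1.197$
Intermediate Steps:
$Y = \frac{1701308}{5}$ ($Y = \frac{282 \left(-46 + 98\right) \left(-23 + 139\right) + 284}{5} = \frac{282 \cdot 52 \cdot 116 + 284}{5} = \frac{282 \cdot 6032 + 284}{5} = \frac{1701024 + 284}{5} = \frac{1}{5} \cdot 1701308 = \frac{1701308}{5} \approx 3.4026 \cdot 10^{5}$)
$\frac{-26436 - 141906}{Y - 199627} = \frac{-26436 - 141906}{\frac{1701308}{5} - 199627} = - \frac{168342}{\frac{703173}{5}} = \left(-168342\right) \frac{5}{703173} = - \frac{280570}{234391}$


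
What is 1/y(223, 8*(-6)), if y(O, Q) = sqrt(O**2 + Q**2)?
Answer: sqrt(52033)/52033 ≈ 0.0043839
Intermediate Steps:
1/y(223, 8*(-6)) = 1/(sqrt(223**2 + (8*(-6))**2)) = 1/(sqrt(49729 + (-48)**2)) = 1/(sqrt(49729 + 2304)) = 1/(sqrt(52033)) = sqrt(52033)/52033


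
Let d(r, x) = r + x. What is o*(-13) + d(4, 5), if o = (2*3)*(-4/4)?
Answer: 87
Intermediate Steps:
o = -6 (o = 6*(-4*¼) = 6*(-1) = -6)
o*(-13) + d(4, 5) = -6*(-13) + (4 + 5) = 78 + 9 = 87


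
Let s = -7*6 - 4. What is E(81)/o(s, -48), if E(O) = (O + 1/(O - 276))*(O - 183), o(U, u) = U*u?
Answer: -134249/35880 ≈ -3.7416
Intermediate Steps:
s = -46 (s = -42 - 4 = -46)
E(O) = (-183 + O)*(O + 1/(-276 + O)) (E(O) = (O + 1/(-276 + O))*(-183 + O) = (-183 + O)*(O + 1/(-276 + O)))
E(81)/o(s, -48) = ((-183 + 81³ - 459*81² + 50509*81)/(-276 + 81))/((-46*(-48))) = ((-183 + 531441 - 459*6561 + 4091229)/(-195))/2208 = -(-183 + 531441 - 3011499 + 4091229)/195*(1/2208) = -1/195*1610988*(1/2208) = -536996/65*1/2208 = -134249/35880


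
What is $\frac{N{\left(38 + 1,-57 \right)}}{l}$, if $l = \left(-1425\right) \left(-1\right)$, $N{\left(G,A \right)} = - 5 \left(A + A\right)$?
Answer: $\frac{2}{5} \approx 0.4$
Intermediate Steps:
$N{\left(G,A \right)} = - 10 A$ ($N{\left(G,A \right)} = - 5 \cdot 2 A = - 10 A$)
$l = 1425$
$\frac{N{\left(38 + 1,-57 \right)}}{l} = \frac{\left(-10\right) \left(-57\right)}{1425} = 570 \cdot \frac{1}{1425} = \frac{2}{5}$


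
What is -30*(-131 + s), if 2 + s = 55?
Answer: 2340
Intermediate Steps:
s = 53 (s = -2 + 55 = 53)
-30*(-131 + s) = -30*(-131 + 53) = -30*(-78) = 2340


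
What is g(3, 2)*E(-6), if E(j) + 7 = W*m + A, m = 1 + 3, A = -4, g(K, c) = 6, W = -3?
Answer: -138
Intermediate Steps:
m = 4
E(j) = -23 (E(j) = -7 + (-3*4 - 4) = -7 + (-12 - 4) = -7 - 16 = -23)
g(3, 2)*E(-6) = 6*(-23) = -138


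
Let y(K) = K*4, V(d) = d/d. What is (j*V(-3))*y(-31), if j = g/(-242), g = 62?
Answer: 3844/121 ≈ 31.769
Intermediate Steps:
j = -31/121 (j = 62/(-242) = 62*(-1/242) = -31/121 ≈ -0.25620)
V(d) = 1
y(K) = 4*K
(j*V(-3))*y(-31) = (-31/121*1)*(4*(-31)) = -31/121*(-124) = 3844/121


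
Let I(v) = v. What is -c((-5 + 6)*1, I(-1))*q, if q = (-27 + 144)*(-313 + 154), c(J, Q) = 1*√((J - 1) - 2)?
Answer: 18603*I*√2 ≈ 26309.0*I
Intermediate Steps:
c(J, Q) = √(-3 + J) (c(J, Q) = 1*√((-1 + J) - 2) = 1*√(-3 + J) = √(-3 + J))
q = -18603 (q = 117*(-159) = -18603)
-c((-5 + 6)*1, I(-1))*q = -√(-3 + (-5 + 6)*1)*(-18603) = -√(-3 + 1*1)*(-18603) = -√(-3 + 1)*(-18603) = -√(-2)*(-18603) = -I*√2*(-18603) = -(-18603)*I*√2 = 18603*I*√2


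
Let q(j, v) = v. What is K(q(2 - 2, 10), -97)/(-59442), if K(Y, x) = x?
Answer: 97/59442 ≈ 0.0016318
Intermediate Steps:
K(q(2 - 2, 10), -97)/(-59442) = -97/(-59442) = -97*(-1/59442) = 97/59442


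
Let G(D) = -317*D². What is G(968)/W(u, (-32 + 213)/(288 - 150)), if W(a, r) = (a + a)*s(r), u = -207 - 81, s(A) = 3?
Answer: 4641197/27 ≈ 1.7190e+5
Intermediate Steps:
u = -288
W(a, r) = 6*a (W(a, r) = (a + a)*3 = (2*a)*3 = 6*a)
G(968)/W(u, (-32 + 213)/(288 - 150)) = (-317*968²)/((6*(-288))) = -317*937024/(-1728) = -297036608*(-1/1728) = 4641197/27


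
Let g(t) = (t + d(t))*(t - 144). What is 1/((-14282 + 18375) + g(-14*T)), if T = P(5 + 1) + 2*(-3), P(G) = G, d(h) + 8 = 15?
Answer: 1/3085 ≈ 0.00032415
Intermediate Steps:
d(h) = 7 (d(h) = -8 + 15 = 7)
T = 0 (T = (5 + 1) + 2*(-3) = 6 - 6 = 0)
g(t) = (-144 + t)*(7 + t) (g(t) = (t + 7)*(t - 144) = (7 + t)*(-144 + t) = (-144 + t)*(7 + t))
1/((-14282 + 18375) + g(-14*T)) = 1/((-14282 + 18375) + (-1008 + (-14*0)² - (-1918)*0)) = 1/(4093 + (-1008 + 0² - 137*0)) = 1/(4093 + (-1008 + 0 + 0)) = 1/(4093 - 1008) = 1/3085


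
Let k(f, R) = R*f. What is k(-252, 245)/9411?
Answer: -20580/3137 ≈ -6.5604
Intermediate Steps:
k(-252, 245)/9411 = (245*(-252))/9411 = -61740*1/9411 = -20580/3137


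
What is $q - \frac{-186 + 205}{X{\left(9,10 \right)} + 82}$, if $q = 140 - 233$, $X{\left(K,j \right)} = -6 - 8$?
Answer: $- \frac{6343}{68} \approx -93.279$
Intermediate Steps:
$X{\left(K,j \right)} = -14$ ($X{\left(K,j \right)} = -6 - 8 = -14$)
$q = -93$
$q - \frac{-186 + 205}{X{\left(9,10 \right)} + 82} = -93 - \frac{-186 + 205}{-14 + 82} = -93 - \frac{19}{68} = - \frac{6343}{68}$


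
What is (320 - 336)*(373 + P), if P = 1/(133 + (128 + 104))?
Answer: -2178336/365 ≈ -5968.0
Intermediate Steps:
P = 1/365 (P = 1/(133 + 232) = 1/365 ≈ 0.0027397)
(320 - 336)*(373 + P) = (320 - 336)*(373 + 1/365) = -16*136146/365 = -2178336/365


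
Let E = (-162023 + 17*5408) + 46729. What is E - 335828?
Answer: -359186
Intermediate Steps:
E = -23358 (E = (-162023 + 91936) + 46729 = -70087 + 46729 = -23358)
E - 335828 = -23358 - 335828 = -359186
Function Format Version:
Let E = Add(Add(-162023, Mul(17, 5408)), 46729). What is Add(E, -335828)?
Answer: -359186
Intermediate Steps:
E = -23358 (E = Add(Add(-162023, 91936), 46729) = Add(-70087, 46729) = -23358)
Add(E, -335828) = Add(-23358, -335828) = -359186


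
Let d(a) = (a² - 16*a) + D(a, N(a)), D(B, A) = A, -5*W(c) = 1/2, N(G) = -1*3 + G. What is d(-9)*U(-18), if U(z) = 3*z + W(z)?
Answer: -115233/10 ≈ -11523.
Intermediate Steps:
N(G) = -3 + G
W(c) = -⅒ (W(c) = -⅕/2 = -⅕*½ = -⅒)
U(z) = -⅒ + 3*z (U(z) = 3*z - ⅒ = -⅒ + 3*z)
d(a) = -3 + a² - 15*a (d(a) = (a² - 16*a) + (-3 + a) = -3 + a² - 15*a)
d(-9)*U(-18) = (-3 + (-9)² - 15*(-9))*(-⅒ + 3*(-18)) = (-3 + 81 + 135)*(-⅒ - 54) = 213*(-541/10) = -115233/10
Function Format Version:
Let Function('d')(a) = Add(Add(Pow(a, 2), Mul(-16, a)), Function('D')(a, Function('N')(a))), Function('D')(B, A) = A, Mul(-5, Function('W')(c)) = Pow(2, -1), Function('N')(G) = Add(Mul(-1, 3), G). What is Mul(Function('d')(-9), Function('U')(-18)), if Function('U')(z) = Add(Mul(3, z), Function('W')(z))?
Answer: Rational(-115233, 10) ≈ -11523.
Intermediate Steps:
Function('N')(G) = Add(-3, G)
Function('W')(c) = Rational(-1, 10) (Function('W')(c) = Mul(Rational(-1, 5), Pow(2, -1)) = Mul(Rational(-1, 5), Rational(1, 2)) = Rational(-1, 10))
Function('U')(z) = Add(Rational(-1, 10), Mul(3, z)) (Function('U')(z) = Add(Mul(3, z), Rational(-1, 10)) = Add(Rational(-1, 10), Mul(3, z)))
Function('d')(a) = Add(-3, Pow(a, 2), Mul(-15, a)) (Function('d')(a) = Add(Add(Pow(a, 2), Mul(-16, a)), Add(-3, a)) = Add(-3, Pow(a, 2), Mul(-15, a)))
Mul(Function('d')(-9), Function('U')(-18)) = Mul(Add(-3, Pow(-9, 2), Mul(-15, -9)), Add(Rational(-1, 10), Mul(3, -18))) = Mul(Add(-3, 81, 135), Add(Rational(-1, 10), -54)) = Mul(213, Rational(-541, 10)) = Rational(-115233, 10)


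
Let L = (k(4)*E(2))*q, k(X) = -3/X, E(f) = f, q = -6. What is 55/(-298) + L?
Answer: 2627/298 ≈ 8.8154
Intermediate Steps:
L = 9 (L = (-3/4*2)*(-6) = (-3*¼*2)*(-6) = -¾*2*(-6) = -3/2*(-6) = 9)
55/(-298) + L = 55/(-298) + 9 = 55*(-1/298) + 9 = -55/298 + 9 = 2627/298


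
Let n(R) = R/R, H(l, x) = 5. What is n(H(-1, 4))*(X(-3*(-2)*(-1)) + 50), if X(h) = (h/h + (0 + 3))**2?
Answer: 66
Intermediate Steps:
X(h) = 16 (X(h) = (1 + 3)**2 = 4**2 = 16)
n(R) = 1
n(H(-1, 4))*(X(-3*(-2)*(-1)) + 50) = 1*(16 + 50) = 1*66 = 66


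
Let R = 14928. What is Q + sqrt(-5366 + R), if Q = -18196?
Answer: -18196 + sqrt(9562) ≈ -18098.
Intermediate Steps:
Q + sqrt(-5366 + R) = -18196 + sqrt(-5366 + 14928) = -18196 + sqrt(9562)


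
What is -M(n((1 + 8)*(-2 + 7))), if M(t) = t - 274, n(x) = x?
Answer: 229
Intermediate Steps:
M(t) = -274 + t
-M(n((1 + 8)*(-2 + 7))) = -(-274 + (1 + 8)*(-2 + 7)) = -(-274 + 9*5) = -(-274 + 45) = -1*(-229) = 229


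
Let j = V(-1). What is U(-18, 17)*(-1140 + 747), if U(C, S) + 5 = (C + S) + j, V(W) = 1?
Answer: 1965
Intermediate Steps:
j = 1
U(C, S) = -4 + C + S (U(C, S) = -5 + ((C + S) + 1) = -5 + (1 + C + S) = -4 + C + S)
U(-18, 17)*(-1140 + 747) = (-4 - 18 + 17)*(-1140 + 747) = -5*(-393) = 1965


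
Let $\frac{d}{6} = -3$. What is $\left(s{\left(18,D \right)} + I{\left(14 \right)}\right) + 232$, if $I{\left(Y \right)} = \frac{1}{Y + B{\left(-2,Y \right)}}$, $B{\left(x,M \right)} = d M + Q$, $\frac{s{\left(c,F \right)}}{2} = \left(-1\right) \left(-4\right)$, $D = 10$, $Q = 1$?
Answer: $\frac{56879}{237} \approx 240.0$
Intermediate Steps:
$d = -18$ ($d = 6 \left(-3\right) = -18$)
$s{\left(c,F \right)} = 8$ ($s{\left(c,F \right)} = 2 \left(\left(-1\right) \left(-4\right)\right) = 2 \cdot 4 = 8$)
$B{\left(x,M \right)} = 1 - 18 M$ ($B{\left(x,M \right)} = - 18 M + 1 = 1 - 18 M$)
$I{\left(Y \right)} = \frac{1}{1 - 17 Y}$ ($I{\left(Y \right)} = \frac{1}{Y - \left(-1 + 18 Y\right)} = \frac{1}{1 - 17 Y}$)
$\left(s{\left(18,D \right)} + I{\left(14 \right)}\right) + 232 = \left(8 + \frac{1}{1 - 238}\right) + 232 = \left(8 + \frac{1}{-237}\right) + 232 = \left(8 - \frac{1}{237}\right) + 232 = \frac{1895}{237} + 232 = \frac{56879}{237}$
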